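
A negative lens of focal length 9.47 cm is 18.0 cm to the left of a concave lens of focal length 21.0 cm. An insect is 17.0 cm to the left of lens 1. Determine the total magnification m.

m = +0.167

f₁ = −9.47 cm (diverging).
Lens 1: 1/d_i1 = 1/(-9.47) − 1/(17.0) = -0.1644, so d_i1 = -6.082 cm; m₁ = −d_i1/d_o1 = +0.3578.
d_o2 = 18.0 − (-6.082) = 24.08 cm.
f₂ = −21.0 cm (diverging).
Lens 2: 1/d_i2 = 1/(-21.0) − 1/(24.08) = -0.08915, so d_i2 = -11.22 cm; m₂ = −d_i2/d_o2 = +0.4658.
m = m₁·m₂ = (+0.3578)(+0.4658) = +0.167.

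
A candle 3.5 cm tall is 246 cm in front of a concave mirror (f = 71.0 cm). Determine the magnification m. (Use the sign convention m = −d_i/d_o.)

1/d_i = 1/f − 1/d_o = 1/(71.00) − 1/(246) = 0.01002, so d_i = 99.81 cm.
m = −d_i/d_o = −(99.81)/(246) = -0.406.
The image is real, inverted and reduced, in front of the mirror.

m = -0.406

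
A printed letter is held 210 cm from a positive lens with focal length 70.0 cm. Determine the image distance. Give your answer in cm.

105 cm

Thin-lens equation: 1/d_i = 1/f − 1/d_o = 1/(70.00) − 1/(210) = 0.01429 − 0.004762 = 0.009524, so d_i = 105 cm.
The image is real, inverted and reduced, on the far side of the lens.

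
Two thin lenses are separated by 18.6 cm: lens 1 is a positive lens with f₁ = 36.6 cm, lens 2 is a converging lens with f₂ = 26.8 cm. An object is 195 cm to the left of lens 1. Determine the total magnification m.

m = -0.116

Lens 1: 1/d_i1 = 1/(36.6) − 1/(195) = 0.02219, so d_i1 = 45.06 cm; m₁ = −d_i1/d_o1 = -0.2311.
d_o2 = 18.6 − (45.06) = -26.46 cm (virtual object).
Lens 2: 1/d_i2 = 1/(26.8) − 1/(-26.46) = 0.07511, so d_i2 = 13.31 cm; m₂ = −d_i2/d_o2 = +0.5032.
m = m₁·m₂ = (-0.2311)(+0.5032) = -0.116.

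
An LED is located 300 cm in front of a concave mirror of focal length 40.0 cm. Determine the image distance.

Mirror equation: 1/q = 1/f − 1/p = 1/(40.00) − 1/(300) = 0.02500 − 0.003333 = 0.02167, so q = 46.2 cm.
The image is real, inverted and reduced, in front of the mirror.

46.2 cm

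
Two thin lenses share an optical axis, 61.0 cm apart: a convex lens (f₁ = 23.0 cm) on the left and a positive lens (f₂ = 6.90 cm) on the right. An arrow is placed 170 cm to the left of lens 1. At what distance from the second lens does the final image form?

Lens 1: 1/d_i1 = 1/f₁ − 1/d_o1 = 1/(23.0) − 1/(170) = 0.03760, so d_i1 = 26.60 cm.
The intermediate image is 26.60 cm to the right of lens 1, which is 61.0 − (26.60) = 34.40 cm to the left of lens 2, so d_o2 = +34.40 cm.
Lens 2: 1/d_i2 = 1/f₂ − 1/d_o2 = 1/(6.90) − 1/(34.40) = 0.1159, so d_i2 = 8.63 cm.
The final image is real, 8.63 cm to the right of lens 2 (overall magnification ≈ 0.039).

8.63 cm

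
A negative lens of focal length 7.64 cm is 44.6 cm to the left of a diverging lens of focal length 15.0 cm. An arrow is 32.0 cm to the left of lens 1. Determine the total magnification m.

f₁ = −7.64 cm (diverging).
Lens 1: 1/d_i1 = 1/(-7.64) − 1/(32.0) = -0.1621, so d_i1 = -6.168 cm; m₁ = −d_i1/d_o1 = +0.1928.
d_o2 = 44.6 − (-6.168) = 50.77 cm.
f₂ = −15.0 cm (diverging).
Lens 2: 1/d_i2 = 1/(-15.0) − 1/(50.77) = -0.08636, so d_i2 = -11.58 cm; m₂ = −d_i2/d_o2 = +0.2281.
m = m₁·m₂ = (+0.1928)(+0.2281) = +0.0440.

m = +0.0440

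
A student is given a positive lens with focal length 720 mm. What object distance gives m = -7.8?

812 mm

m = −d_i/d_o ⇒ d_i = −m·d_o.
1/f = 1/d_o + 1/d_i = 1/d_o − 1/(m·d_o) = (1 − 1/m)/d_o, so d_o = f(1 − 1/m) = (720.0)(1 − 1/(-7.8)) = 812 mm.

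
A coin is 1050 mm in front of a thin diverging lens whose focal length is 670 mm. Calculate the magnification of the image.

m = +0.390

For a diverging lens, f = -670 mm.
1/d_i = 1/f − 1/d_o = 1/(-670.0) − 1/(1050) = -0.002445, so d_i = -409.0 mm.
m = −d_i/d_o = −(-409.0)/(1050) = +0.390.
The image is virtual, upright and reduced, on the same side as the object.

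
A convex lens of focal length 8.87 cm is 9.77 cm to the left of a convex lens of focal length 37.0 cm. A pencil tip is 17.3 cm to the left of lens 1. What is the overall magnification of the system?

m = -0.857

Lens 1: 1/d_i1 = 1/(8.87) − 1/(17.3) = 0.05494, so d_i1 = 18.20 cm; m₁ = −d_i1/d_o1 = -1.052.
d_o2 = 9.77 − (18.20) = -8.430 cm (virtual object).
Lens 2: 1/d_i2 = 1/(37.0) − 1/(-8.430) = 0.1457, so d_i2 = 6.866 cm; m₂ = −d_i2/d_o2 = +0.8144.
m = m₁·m₂ = (-1.052)(+0.8144) = -0.857.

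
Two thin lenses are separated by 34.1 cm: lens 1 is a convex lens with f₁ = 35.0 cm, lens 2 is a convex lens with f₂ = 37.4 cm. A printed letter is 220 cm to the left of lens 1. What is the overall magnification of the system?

m = -0.158

Lens 1: 1/d_i1 = 1/(35.0) − 1/(220) = 0.02403, so d_i1 = 41.62 cm; m₁ = −d_i1/d_o1 = -0.1892.
d_o2 = 34.1 − (41.62) = -7.520 cm (virtual object).
Lens 2: 1/d_i2 = 1/(37.4) − 1/(-7.520) = 0.1597, so d_i2 = 6.261 cm; m₂ = −d_i2/d_o2 = +0.8326.
m = m₁·m₂ = (-0.1892)(+0.8326) = -0.158.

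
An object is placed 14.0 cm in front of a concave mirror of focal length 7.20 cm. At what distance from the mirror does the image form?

14.8 cm

Mirror equation: 1/s_i = 1/f − 1/s_o = 1/(7.200) − 1/(14.0) = 0.1389 − 0.07143 = 0.06746, so s_i = 14.8 cm.
The image is real, inverted and enlarged, in front of the mirror.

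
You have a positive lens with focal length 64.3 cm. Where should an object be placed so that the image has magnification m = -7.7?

m = −d_i/d_o ⇒ d_i = −m·d_o.
1/f = 1/d_o + 1/d_i = 1/d_o − 1/(m·d_o) = (1 − 1/m)/d_o, so d_o = f(1 − 1/m) = (64.30)(1 − 1/(-7.7)) = 72.7 cm.

72.7 cm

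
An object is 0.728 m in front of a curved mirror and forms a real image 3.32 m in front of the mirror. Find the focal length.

Real image ⇒ d_i = +3.32 m.
1/f = 1/d_o + 1/d_i = 1/(0.728) + 1/(3.32) = 1.675, so f = 0.597 m.
Since f is positive, the curved mirror is concave.

f = 0.597 m (concave)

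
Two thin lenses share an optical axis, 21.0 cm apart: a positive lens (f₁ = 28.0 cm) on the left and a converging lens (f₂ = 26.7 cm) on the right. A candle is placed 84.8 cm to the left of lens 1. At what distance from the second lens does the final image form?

11.7 cm

Lens 1: 1/d_i1 = 1/f₁ − 1/d_o1 = 1/(28.0) − 1/(84.8) = 0.02392, so d_i1 = 41.80 cm.
The intermediate image is 41.80 cm to the right of lens 1, which lies 20.80 cm to the right of lens 2 — a virtual object — so d_o2 = −20.80 cm.
Lens 2: 1/d_i2 = 1/f₂ − 1/d_o2 = 1/(26.7) − 1/(-20.80) = 0.08553, so d_i2 = 11.7 cm.
The final image is real, 11.7 cm to the right of lens 2 (overall magnification ≈ -0.28).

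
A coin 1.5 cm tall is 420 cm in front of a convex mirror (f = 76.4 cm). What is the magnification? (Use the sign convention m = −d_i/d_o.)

m = +0.154

For a convex mirror, f = -76.4 cm.
1/d_i = 1/f − 1/d_o = 1/(-76.40) − 1/(420) = -0.01547, so d_i = -64.64 cm.
m = −d_i/d_o = −(-64.64)/(420) = +0.154.
The image is virtual, upright and reduced, behind the mirror.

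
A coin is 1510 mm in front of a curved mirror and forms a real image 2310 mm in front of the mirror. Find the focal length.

f = 913 mm (concave)

Real image ⇒ d_i = +2310 mm.
1/f = 1/d_o + 1/d_i = 1/(1510) + 1/(2310) = 0.001095, so f = 913 mm.
Since f is positive, the curved mirror is concave.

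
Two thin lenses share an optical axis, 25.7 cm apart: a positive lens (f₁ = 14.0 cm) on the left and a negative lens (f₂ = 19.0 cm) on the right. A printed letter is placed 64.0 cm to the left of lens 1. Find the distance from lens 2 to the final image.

5.52 cm

Lens 1: 1/d_i1 = 1/f₁ − 1/d_o1 = 1/(14.0) − 1/(64.0) = 0.05580, so d_i1 = 17.92 cm.
The intermediate image is 17.92 cm to the right of lens 1, which is 25.7 − (17.92) = 7.780 cm to the left of lens 2, so d_o2 = +7.780 cm.
Lens 2 is diverging, so f₂ = −19.0 cm.
Lens 2: 1/d_i2 = 1/f₂ − 1/d_o2 = 1/(-19.0) − 1/(7.780) = -0.1812, so d_i2 = -5.52 cm.
The final image is virtual, 5.52 cm to the left of lens 2 (overall magnification ≈ -0.20).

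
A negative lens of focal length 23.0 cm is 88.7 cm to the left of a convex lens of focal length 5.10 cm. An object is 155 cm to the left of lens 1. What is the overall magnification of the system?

f₁ = −23.0 cm (diverging).
Lens 1: 1/d_i1 = 1/(-23.0) − 1/(155) = -0.04993, so d_i1 = -20.03 cm; m₁ = −d_i1/d_o1 = +0.1292.
d_o2 = 88.7 − (-20.03) = 108.7 cm.
Lens 2: 1/d_i2 = 1/(5.10) − 1/(108.7) = 0.1869, so d_i2 = 5.351 cm; m₂ = −d_i2/d_o2 = -0.04923.
m = m₁·m₂ = (+0.1292)(-0.04923) = -0.00636.

m = -0.00636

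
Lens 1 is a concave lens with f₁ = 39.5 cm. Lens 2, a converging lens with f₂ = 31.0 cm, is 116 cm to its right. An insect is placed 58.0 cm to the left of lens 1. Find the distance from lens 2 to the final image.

39.9 cm

Lens 1 is diverging, so f₁ = −39.5 cm.
Lens 1: 1/d_i1 = 1/f₁ − 1/d_o1 = 1/(-39.5) − 1/(58.0) = -0.04256, so d_i1 = -23.50 cm.
The intermediate image is 23.50 cm to the left of lens 1 (virtual), which is 116 − (-23.50) = 139.5 cm to the left of lens 2, so d_o2 = +139.5 cm.
Lens 2: 1/d_i2 = 1/f₂ − 1/d_o2 = 1/(31.0) − 1/(139.5) = 0.02509, so d_i2 = 39.9 cm.
The final image is real, 39.9 cm to the right of lens 2 (overall magnification ≈ -0.12).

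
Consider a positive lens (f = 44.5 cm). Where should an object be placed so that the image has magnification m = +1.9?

21.1 cm

m = −d_i/d_o ⇒ d_i = −m·d_o.
1/f = 1/d_o + 1/d_i = 1/d_o − 1/(m·d_o) = (1 − 1/m)/d_o, so d_o = f(1 − 1/m) = (44.50)(1 − 1/(+1.9)) = 21.1 cm.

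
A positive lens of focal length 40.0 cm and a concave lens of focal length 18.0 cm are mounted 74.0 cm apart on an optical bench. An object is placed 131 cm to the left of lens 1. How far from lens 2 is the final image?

8.59 cm

Lens 1: 1/d_i1 = 1/f₁ − 1/d_o1 = 1/(40.0) − 1/(131) = 0.01737, so d_i1 = 57.58 cm.
The intermediate image is 57.58 cm to the right of lens 1, which is 74.0 − (57.58) = 16.42 cm to the left of lens 2, so d_o2 = +16.42 cm.
Lens 2 is diverging, so f₂ = −18.0 cm.
Lens 2: 1/d_i2 = 1/f₂ − 1/d_o2 = 1/(-18.0) − 1/(16.42) = -0.1165, so d_i2 = -8.59 cm.
The final image is virtual, 8.59 cm to the left of lens 2 (overall magnification ≈ -0.23).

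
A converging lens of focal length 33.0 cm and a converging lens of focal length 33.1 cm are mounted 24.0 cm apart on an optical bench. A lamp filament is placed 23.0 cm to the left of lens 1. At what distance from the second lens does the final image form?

49.5 cm

Lens 1: 1/d_i1 = 1/f₁ − 1/d_o1 = 1/(33.0) − 1/(23.0) = -0.01318, so d_i1 = -75.90 cm.
The intermediate image is 75.90 cm to the left of lens 1 (virtual), which is 24.0 − (-75.90) = 99.90 cm to the left of lens 2, so d_o2 = +99.90 cm.
Lens 2: 1/d_i2 = 1/f₂ − 1/d_o2 = 1/(33.1) − 1/(99.90) = 0.02020, so d_i2 = 49.5 cm.
The final image is real, 49.5 cm to the right of lens 2 (overall magnification ≈ -1.6).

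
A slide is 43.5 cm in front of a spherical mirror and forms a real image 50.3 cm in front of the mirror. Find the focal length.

Real image ⇒ d_i = +50.3 cm.
1/f = 1/d_o + 1/d_i = 1/(43.5) + 1/(50.3) = 0.04287, so f = 23.3 cm.
Since f is positive, the spherical mirror is concave.

f = 23.3 cm (concave)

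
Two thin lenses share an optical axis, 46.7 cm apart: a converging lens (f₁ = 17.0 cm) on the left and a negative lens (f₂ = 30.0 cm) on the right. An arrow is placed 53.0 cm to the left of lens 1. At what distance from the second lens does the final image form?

12.6 cm

Lens 1: 1/d_i1 = 1/f₁ − 1/d_o1 = 1/(17.0) − 1/(53.0) = 0.03996, so d_i1 = 25.03 cm.
The intermediate image is 25.03 cm to the right of lens 1, which is 46.7 − (25.03) = 21.67 cm to the left of lens 2, so d_o2 = +21.67 cm.
Lens 2 is diverging, so f₂ = −30.0 cm.
Lens 2: 1/d_i2 = 1/f₂ − 1/d_o2 = 1/(-30.0) − 1/(21.67) = -0.07948, so d_i2 = -12.6 cm.
The final image is virtual, 12.6 cm to the left of lens 2 (overall magnification ≈ -0.27).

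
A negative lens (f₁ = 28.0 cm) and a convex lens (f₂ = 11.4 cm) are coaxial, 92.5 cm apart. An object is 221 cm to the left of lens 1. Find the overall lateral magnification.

m = -0.0121

f₁ = −28.0 cm (diverging).
Lens 1: 1/d_i1 = 1/(-28.0) − 1/(221) = -0.04024, so d_i1 = -24.85 cm; m₁ = −d_i1/d_o1 = +0.1124.
d_o2 = 92.5 − (-24.85) = 117.3 cm.
Lens 2: 1/d_i2 = 1/(11.4) − 1/(117.3) = 0.07919, so d_i2 = 12.63 cm; m₂ = −d_i2/d_o2 = -0.1076.
m = m₁·m₂ = (+0.1124)(-0.1076) = -0.0121.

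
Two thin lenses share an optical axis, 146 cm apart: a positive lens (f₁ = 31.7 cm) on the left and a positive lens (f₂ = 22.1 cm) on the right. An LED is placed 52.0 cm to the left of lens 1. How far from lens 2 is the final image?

Lens 1: 1/d_i1 = 1/f₁ − 1/d_o1 = 1/(31.7) − 1/(52.0) = 0.01231, so d_i1 = 81.20 cm.
The intermediate image is 81.20 cm to the right of lens 1, which is 146 − (81.20) = 64.80 cm to the left of lens 2, so d_o2 = +64.80 cm.
Lens 2: 1/d_i2 = 1/f₂ − 1/d_o2 = 1/(22.1) − 1/(64.80) = 0.02982, so d_i2 = 33.5 cm.
The final image is real, 33.5 cm to the right of lens 2 (overall magnification ≈ 0.81).

33.5 cm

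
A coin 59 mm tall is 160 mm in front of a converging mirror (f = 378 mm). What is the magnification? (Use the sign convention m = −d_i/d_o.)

1/d_i = 1/f − 1/d_o = 1/(378.0) − 1/(160) = -0.003604, so d_i = -277.4 mm.
m = −d_i/d_o = −(-277.4)/(160) = +1.73.
The image is virtual, upright and enlarged, behind the mirror.

m = +1.73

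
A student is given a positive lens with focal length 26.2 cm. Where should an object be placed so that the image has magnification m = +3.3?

18.3 cm

m = −d_i/d_o ⇒ d_i = −m·d_o.
1/f = 1/d_o + 1/d_i = 1/d_o − 1/(m·d_o) = (1 − 1/m)/d_o, so d_o = f(1 − 1/m) = (26.20)(1 − 1/(+3.3)) = 18.3 cm.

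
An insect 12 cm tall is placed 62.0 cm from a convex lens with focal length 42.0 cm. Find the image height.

1/d_i = 1/f − 1/d_o = 1/(42.00) − 1/(62.0) = 0.007680, so d_i = 130.2 cm.
m = −d_i/d_o = -2.100.
|h_i| = |m|·h_o = 2.100 × 12 = 25.2 cm. The image is real, inverted and enlarged, on the far side of the lens.

25.2 cm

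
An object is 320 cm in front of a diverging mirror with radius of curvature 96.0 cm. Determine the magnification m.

m = +0.130

f = R/2 = 96.0/2 = 48.00 cm; for a diverging mirror, f = -48.00 cm.
1/d_i = 1/f − 1/d_o = 1/(-48.00) − 1/(320) = -0.02396, so d_i = -41.74 cm.
m = −d_i/d_o = −(-41.74)/(320) = +0.130.
The image is virtual, upright and reduced, behind the mirror.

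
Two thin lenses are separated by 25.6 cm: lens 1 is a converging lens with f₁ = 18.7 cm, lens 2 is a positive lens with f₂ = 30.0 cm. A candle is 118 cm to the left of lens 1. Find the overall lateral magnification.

Lens 1: 1/d_i1 = 1/(18.7) − 1/(118) = 0.04500, so d_i1 = 22.22 cm; m₁ = −d_i1/d_o1 = -0.1883.
d_o2 = 25.6 − (22.22) = 3.380 cm.
Lens 2: 1/d_i2 = 1/(30.0) − 1/(3.380) = -0.2625, so d_i2 = -3.809 cm; m₂ = −d_i2/d_o2 = +1.127.
m = m₁·m₂ = (-0.1883)(+1.127) = -0.212.

m = -0.212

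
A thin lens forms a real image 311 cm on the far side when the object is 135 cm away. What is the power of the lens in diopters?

d_i = +311 cm.
1/f = 1/d_o + 1/d_i = 1/(135) + 1/(311) = 0.01062 cm⁻¹.
f = 94.14 cm = 0.9414 m, so P = 1/f = +1.06 D.

P = +1.06 D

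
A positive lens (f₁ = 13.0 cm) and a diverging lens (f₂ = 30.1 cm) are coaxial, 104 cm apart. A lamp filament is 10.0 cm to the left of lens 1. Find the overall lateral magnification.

m = +0.735

Lens 1: 1/d_i1 = 1/(13.0) − 1/(10.0) = -0.02308, so d_i1 = -43.33 cm; m₁ = −d_i1/d_o1 = +4.333.
d_o2 = 104 − (-43.33) = 147.3 cm.
f₂ = −30.1 cm (diverging).
Lens 2: 1/d_i2 = 1/(-30.1) − 1/(147.3) = -0.04001, so d_i2 = -24.99 cm; m₂ = −d_i2/d_o2 = +0.1697.
m = m₁·m₂ = (+4.333)(+0.1697) = +0.735.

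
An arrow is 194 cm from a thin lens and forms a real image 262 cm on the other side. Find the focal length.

f = 111 cm (converging)

Real image ⇒ d_i = +262 cm.
1/f = 1/d_o + 1/d_i = 1/(194) + 1/(262) = 0.008971, so f = 111 cm.
Since f is positive, the thin lens is converging.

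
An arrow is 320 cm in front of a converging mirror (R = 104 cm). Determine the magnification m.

f = R/2 = 104/2 = 52.00 cm.
1/d_i = 1/f − 1/d_o = 1/(52.00) − 1/(320) = 0.01611, so d_i = 62.09 cm.
m = −d_i/d_o = −(62.09)/(320) = -0.194.
The image is real, inverted and reduced, in front of the mirror.

m = -0.194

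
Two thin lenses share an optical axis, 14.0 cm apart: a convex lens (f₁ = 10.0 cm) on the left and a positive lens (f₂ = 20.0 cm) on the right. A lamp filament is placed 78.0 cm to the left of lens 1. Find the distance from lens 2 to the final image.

2.90 cm

Lens 1: 1/d_i1 = 1/f₁ − 1/d_o1 = 1/(10.0) − 1/(78.0) = 0.08718, so d_i1 = 11.47 cm.
The intermediate image is 11.47 cm to the right of lens 1, which is 14.0 − (11.47) = 2.530 cm to the left of lens 2, so d_o2 = +2.530 cm.
Lens 2: 1/d_i2 = 1/f₂ − 1/d_o2 = 1/(20.0) − 1/(2.530) = -0.3453, so d_i2 = -2.90 cm.
The final image is virtual, 2.90 cm to the left of lens 2 (overall magnification ≈ -0.17).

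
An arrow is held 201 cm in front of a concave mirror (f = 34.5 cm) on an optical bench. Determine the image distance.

41.6 cm

Mirror equation: 1/q = 1/f − 1/p = 1/(34.50) − 1/(201) = 0.02899 − 0.004975 = 0.02401, so q = 41.6 cm.
The image is real, inverted and reduced, in front of the mirror.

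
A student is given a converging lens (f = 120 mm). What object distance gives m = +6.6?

102 mm

m = −d_i/d_o ⇒ d_i = −m·d_o.
1/f = 1/d_o + 1/d_i = 1/d_o − 1/(m·d_o) = (1 − 1/m)/d_o, so d_o = f(1 − 1/m) = (120.0)(1 − 1/(+6.6)) = 102 mm.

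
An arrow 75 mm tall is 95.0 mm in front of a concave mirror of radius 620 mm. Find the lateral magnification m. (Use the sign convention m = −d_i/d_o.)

m = +1.44

f = R/2 = 620/2 = 310.0 mm.
1/d_i = 1/f − 1/d_o = 1/(310.0) − 1/(95.0) = -0.007301, so d_i = -137.0 mm.
m = −d_i/d_o = −(-137.0)/(95.0) = +1.44.
The image is virtual, upright and enlarged, behind the mirror.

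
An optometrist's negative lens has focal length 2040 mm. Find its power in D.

For a negative lens, f = −2040 mm.
f = -204 cm = -2.04 m.
P = 1/f = 1/(-2.04 m) = -0.490 D.

P = -0.490 D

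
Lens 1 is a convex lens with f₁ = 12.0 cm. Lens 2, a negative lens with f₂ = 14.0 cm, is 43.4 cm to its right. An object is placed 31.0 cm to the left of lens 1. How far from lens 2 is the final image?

8.82 cm

Lens 1: 1/d_i1 = 1/f₁ − 1/d_o1 = 1/(12.0) − 1/(31.0) = 0.05108, so d_i1 = 19.58 cm.
The intermediate image is 19.58 cm to the right of lens 1, which is 43.4 − (19.58) = 23.82 cm to the left of lens 2, so d_o2 = +23.82 cm.
Lens 2 is diverging, so f₂ = −14.0 cm.
Lens 2: 1/d_i2 = 1/f₂ − 1/d_o2 = 1/(-14.0) − 1/(23.82) = -0.1134, so d_i2 = -8.82 cm.
The final image is virtual, 8.82 cm to the left of lens 2 (overall magnification ≈ -0.23).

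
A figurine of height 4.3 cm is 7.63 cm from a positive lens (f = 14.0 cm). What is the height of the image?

9.45 cm

1/d_i = 1/f − 1/d_o = 1/(14.00) − 1/(7.63) = -0.05963, so d_i = -16.77 cm.
m = −d_i/d_o = +2.198.
|h_i| = |m|·h_o = 2.198 × 4.3 = 9.45 cm. The image is virtual, upright and enlarged, on the same side as the object.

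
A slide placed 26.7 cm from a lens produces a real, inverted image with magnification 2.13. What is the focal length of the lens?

m = −d_i/d_o ⇒ d_i = −m·d_o = −(-2.13)·(26.7) = 56.87 cm.
1/f = 1/d_o + 1/d_i = 1/(26.7) + 1/(56.87) = 0.05504, so f = 18.2 cm.
Since f is positive, the lens is converging.

f = 18.2 cm (converging)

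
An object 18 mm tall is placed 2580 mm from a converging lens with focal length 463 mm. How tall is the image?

1/d_i = 1/f − 1/d_o = 1/(463.0) − 1/(2580) = 0.001772, so d_i = 564.3 mm.
m = −d_i/d_o = -0.2187.
|h_i| = |m|·h_o = 0.2187 × 18 = 3.94 mm. The image is real, inverted and reduced, on the far side of the lens.

3.94 mm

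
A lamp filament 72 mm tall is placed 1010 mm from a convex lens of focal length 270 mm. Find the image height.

26.3 mm

1/d_i = 1/f − 1/d_o = 1/(270.0) − 1/(1010) = 0.002714, so d_i = 368.5 mm.
m = −d_i/d_o = -0.3649.
|h_i| = |m|·h_o = 0.3649 × 72 = 26.3 mm. The image is real, inverted and reduced, on the far side of the lens.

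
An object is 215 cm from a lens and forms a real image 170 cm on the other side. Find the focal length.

f = 94.9 cm (converging)

Real image ⇒ d_i = +170 cm.
1/f = 1/d_o + 1/d_i = 1/(215) + 1/(170) = 0.01053, so f = 94.9 cm.
Since f is positive, the lens is converging.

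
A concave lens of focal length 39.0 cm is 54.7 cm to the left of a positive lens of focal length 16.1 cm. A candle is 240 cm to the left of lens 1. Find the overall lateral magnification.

f₁ = −39.0 cm (diverging).
Lens 1: 1/d_i1 = 1/(-39.0) − 1/(240) = -0.02981, so d_i1 = -33.55 cm; m₁ = −d_i1/d_o1 = +0.1398.
d_o2 = 54.7 − (-33.55) = 88.25 cm.
Lens 2: 1/d_i2 = 1/(16.1) − 1/(88.25) = 0.05078, so d_i2 = 19.69 cm; m₂ = −d_i2/d_o2 = -0.2231.
m = m₁·m₂ = (+0.1398)(-0.2231) = -0.0312.

m = -0.0312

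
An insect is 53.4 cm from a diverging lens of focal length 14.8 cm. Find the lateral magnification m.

m = +0.217

For a diverging lens, f = -14.8 cm.
1/d_i = 1/f − 1/d_o = 1/(-14.80) − 1/(53.4) = -0.08629, so d_i = -11.59 cm.
m = −d_i/d_o = −(-11.59)/(53.4) = +0.217.
The image is virtual, upright and reduced, on the same side as the object.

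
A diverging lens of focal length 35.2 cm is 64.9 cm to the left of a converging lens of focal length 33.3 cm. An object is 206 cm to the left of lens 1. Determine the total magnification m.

f₁ = −35.2 cm (diverging).
Lens 1: 1/d_i1 = 1/(-35.2) − 1/(206) = -0.03326, so d_i1 = -30.06 cm; m₁ = −d_i1/d_o1 = +0.1459.
d_o2 = 64.9 − (-30.06) = 94.96 cm.
Lens 2: 1/d_i2 = 1/(33.3) − 1/(94.96) = 0.01950, so d_i2 = 51.28 cm; m₂ = −d_i2/d_o2 = -0.5401.
m = m₁·m₂ = (+0.1459)(-0.5401) = -0.0788.

m = -0.0788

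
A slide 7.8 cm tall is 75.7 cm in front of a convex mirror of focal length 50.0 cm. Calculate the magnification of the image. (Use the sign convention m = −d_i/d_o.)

For a convex mirror, f = -50.0 cm.
1/d_i = 1/f − 1/d_o = 1/(-50.00) − 1/(75.7) = -0.03321, so d_i = -30.11 cm.
m = −d_i/d_o = −(-30.11)/(75.7) = +0.398.
The image is virtual, upright and reduced, behind the mirror.

m = +0.398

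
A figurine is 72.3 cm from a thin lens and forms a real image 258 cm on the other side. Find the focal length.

Real image ⇒ d_i = +258 cm.
1/f = 1/d_o + 1/d_i = 1/(72.3) + 1/(258) = 0.01771, so f = 56.5 cm.
Since f is positive, the thin lens is converging.

f = 56.5 cm (converging)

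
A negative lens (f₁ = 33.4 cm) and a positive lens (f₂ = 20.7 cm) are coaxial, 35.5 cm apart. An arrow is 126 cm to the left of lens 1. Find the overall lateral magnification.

f₁ = −33.4 cm (diverging).
Lens 1: 1/d_i1 = 1/(-33.4) − 1/(126) = -0.03788, so d_i1 = -26.40 cm; m₁ = −d_i1/d_o1 = +0.2095.
d_o2 = 35.5 − (-26.40) = 61.90 cm.
Lens 2: 1/d_i2 = 1/(20.7) − 1/(61.90) = 0.03215, so d_i2 = 31.10 cm; m₂ = −d_i2/d_o2 = -0.5024.
m = m₁·m₂ = (+0.2095)(-0.5024) = -0.105.

m = -0.105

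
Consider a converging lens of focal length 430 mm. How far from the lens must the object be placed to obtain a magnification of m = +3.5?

m = −d_i/d_o ⇒ d_i = −m·d_o.
1/f = 1/d_o + 1/d_i = 1/d_o − 1/(m·d_o) = (1 − 1/m)/d_o, so d_o = f(1 − 1/m) = (430.0)(1 − 1/(+3.5)) = 307 mm.

307 mm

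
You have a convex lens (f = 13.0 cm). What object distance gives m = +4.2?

m = −d_i/d_o ⇒ d_i = −m·d_o.
1/f = 1/d_o + 1/d_i = 1/d_o − 1/(m·d_o) = (1 − 1/m)/d_o, so d_o = f(1 − 1/m) = (13.00)(1 − 1/(+4.2)) = 9.90 cm.

9.90 cm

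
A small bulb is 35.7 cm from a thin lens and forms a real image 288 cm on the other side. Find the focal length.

f = 31.8 cm (converging)

Real image ⇒ d_i = +288 cm.
1/f = 1/d_o + 1/d_i = 1/(35.7) + 1/(288) = 0.03148, so f = 31.8 cm.
Since f is positive, the thin lens is converging.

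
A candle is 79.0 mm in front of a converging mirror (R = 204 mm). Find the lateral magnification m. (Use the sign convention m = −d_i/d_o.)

m = +4.43

f = R/2 = 204/2 = 102.0 mm.
1/d_i = 1/f − 1/d_o = 1/(102.0) − 1/(79.0) = -0.002854, so d_i = -350.3 mm.
m = −d_i/d_o = −(-350.3)/(79.0) = +4.43.
The image is virtual, upright and enlarged, behind the mirror.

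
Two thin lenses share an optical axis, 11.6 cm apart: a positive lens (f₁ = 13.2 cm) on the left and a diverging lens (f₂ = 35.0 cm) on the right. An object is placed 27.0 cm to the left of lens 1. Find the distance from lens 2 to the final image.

24.0 cm

Lens 1: 1/d_i1 = 1/f₁ − 1/d_o1 = 1/(13.2) − 1/(27.0) = 0.03872, so d_i1 = 25.83 cm.
The intermediate image is 25.83 cm to the right of lens 1, which lies 14.23 cm to the right of lens 2 — a virtual object — so d_o2 = −14.23 cm.
Lens 2 is diverging, so f₂ = −35.0 cm.
Lens 2: 1/d_i2 = 1/f₂ − 1/d_o2 = 1/(-35.0) − 1/(-14.23) = 0.04170, so d_i2 = 24.0 cm.
The final image is real, 24.0 cm to the right of lens 2 (overall magnification ≈ -1.6).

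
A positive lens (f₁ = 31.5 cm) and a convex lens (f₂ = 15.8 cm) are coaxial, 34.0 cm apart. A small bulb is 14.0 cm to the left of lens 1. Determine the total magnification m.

Lens 1: 1/d_i1 = 1/(31.5) − 1/(14.0) = -0.03968, so d_i1 = -25.20 cm; m₁ = −d_i1/d_o1 = +1.800.
d_o2 = 34.0 − (-25.20) = 59.20 cm.
Lens 2: 1/d_i2 = 1/(15.8) − 1/(59.20) = 0.04640, so d_i2 = 21.55 cm; m₂ = −d_i2/d_o2 = -0.3641.
m = m₁·m₂ = (+1.800)(-0.3641) = -0.655.

m = -0.655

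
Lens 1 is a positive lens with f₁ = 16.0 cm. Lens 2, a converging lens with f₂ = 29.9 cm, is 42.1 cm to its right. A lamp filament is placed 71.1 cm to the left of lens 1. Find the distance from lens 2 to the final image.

Lens 1: 1/d_i1 = 1/f₁ − 1/d_o1 = 1/(16.0) − 1/(71.1) = 0.04844, so d_i1 = 20.65 cm.
The intermediate image is 20.65 cm to the right of lens 1, which is 42.1 − (20.65) = 21.45 cm to the left of lens 2, so d_o2 = +21.45 cm.
Lens 2: 1/d_i2 = 1/f₂ − 1/d_o2 = 1/(29.9) − 1/(21.45) = -0.01318, so d_i2 = -75.9 cm.
The final image is virtual, 75.9 cm to the left of lens 2 (overall magnification ≈ -1.0).

75.9 cm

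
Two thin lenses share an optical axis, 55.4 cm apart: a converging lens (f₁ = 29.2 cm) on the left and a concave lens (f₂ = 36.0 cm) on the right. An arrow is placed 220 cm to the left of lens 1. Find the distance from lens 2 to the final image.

13.6 cm

Lens 1: 1/d_i1 = 1/f₁ − 1/d_o1 = 1/(29.2) − 1/(220) = 0.02970, so d_i1 = 33.67 cm.
The intermediate image is 33.67 cm to the right of lens 1, which is 55.4 − (33.67) = 21.73 cm to the left of lens 2, so d_o2 = +21.73 cm.
Lens 2 is diverging, so f₂ = −36.0 cm.
Lens 2: 1/d_i2 = 1/f₂ − 1/d_o2 = 1/(-36.0) − 1/(21.73) = -0.07380, so d_i2 = -13.6 cm.
The final image is virtual, 13.6 cm to the left of lens 2 (overall magnification ≈ -0.095).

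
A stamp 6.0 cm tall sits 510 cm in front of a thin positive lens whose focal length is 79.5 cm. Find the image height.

1.11 cm

1/d_i = 1/f − 1/d_o = 1/(79.50) − 1/(510) = 0.01062, so d_i = 94.18 cm.
m = −d_i/d_o = -0.1847.
|h_i| = |m|·h_o = 0.1847 × 6.0 = 1.11 cm. The image is real, inverted and reduced, on the far side of the lens.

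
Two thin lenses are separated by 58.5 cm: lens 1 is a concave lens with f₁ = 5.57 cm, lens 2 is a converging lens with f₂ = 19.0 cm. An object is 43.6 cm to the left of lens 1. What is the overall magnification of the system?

m = -0.0484

f₁ = −5.57 cm (diverging).
Lens 1: 1/d_i1 = 1/(-5.57) − 1/(43.6) = -0.2025, so d_i1 = -4.939 cm; m₁ = −d_i1/d_o1 = +0.1133.
d_o2 = 58.5 − (-4.939) = 63.44 cm.
Lens 2: 1/d_i2 = 1/(19.0) − 1/(63.44) = 0.03687, so d_i2 = 27.12 cm; m₂ = −d_i2/d_o2 = -0.4275.
m = m₁·m₂ = (+0.1133)(-0.4275) = -0.0484.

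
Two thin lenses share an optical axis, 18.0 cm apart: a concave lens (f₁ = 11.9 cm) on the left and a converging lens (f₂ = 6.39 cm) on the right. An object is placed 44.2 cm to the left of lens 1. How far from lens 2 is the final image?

Lens 1 is diverging, so f₁ = −11.9 cm.
Lens 1: 1/d_i1 = 1/f₁ − 1/d_o1 = 1/(-11.9) − 1/(44.2) = -0.1067, so d_i1 = -9.376 cm.
The intermediate image is 9.376 cm to the left of lens 1 (virtual), which is 18.0 − (-9.376) = 27.38 cm to the left of lens 2, so d_o2 = +27.38 cm.
Lens 2: 1/d_i2 = 1/f₂ − 1/d_o2 = 1/(6.39) − 1/(27.38) = 0.1200, so d_i2 = 8.34 cm.
The final image is real, 8.34 cm to the right of lens 2 (overall magnification ≈ -0.065).

8.34 cm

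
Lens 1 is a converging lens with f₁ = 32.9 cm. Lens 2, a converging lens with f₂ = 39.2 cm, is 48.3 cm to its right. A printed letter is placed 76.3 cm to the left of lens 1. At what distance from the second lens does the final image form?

7.67 cm

Lens 1: 1/d_i1 = 1/f₁ − 1/d_o1 = 1/(32.9) − 1/(76.3) = 0.01729, so d_i1 = 57.84 cm.
The intermediate image is 57.84 cm to the right of lens 1, which lies 9.540 cm to the right of lens 2 — a virtual object — so d_o2 = −9.540 cm.
Lens 2: 1/d_i2 = 1/f₂ − 1/d_o2 = 1/(39.2) − 1/(-9.540) = 0.1303, so d_i2 = 7.67 cm.
The final image is real, 7.67 cm to the right of lens 2 (overall magnification ≈ -0.61).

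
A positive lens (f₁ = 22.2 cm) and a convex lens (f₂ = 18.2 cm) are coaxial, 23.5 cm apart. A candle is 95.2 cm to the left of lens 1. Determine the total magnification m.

m = -0.234

Lens 1: 1/d_i1 = 1/(22.2) − 1/(95.2) = 0.03454, so d_i1 = 28.95 cm; m₁ = −d_i1/d_o1 = -0.3041.
d_o2 = 23.5 − (28.95) = -5.450 cm (virtual object).
Lens 2: 1/d_i2 = 1/(18.2) − 1/(-5.450) = 0.2384, so d_i2 = 4.194 cm; m₂ = −d_i2/d_o2 = +0.7696.
m = m₁·m₂ = (-0.3041)(+0.7696) = -0.234.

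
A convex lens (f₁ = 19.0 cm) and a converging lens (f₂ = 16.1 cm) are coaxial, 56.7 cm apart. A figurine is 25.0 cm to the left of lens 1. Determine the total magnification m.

Lens 1: 1/d_i1 = 1/(19.0) − 1/(25.0) = 0.01263, so d_i1 = 79.17 cm; m₁ = −d_i1/d_o1 = -3.167.
d_o2 = 56.7 − (79.17) = -22.47 cm (virtual object).
Lens 2: 1/d_i2 = 1/(16.1) − 1/(-22.47) = 0.1066, so d_i2 = 9.379 cm; m₂ = −d_i2/d_o2 = +0.4174.
m = m₁·m₂ = (-3.167)(+0.4174) = -1.32.

m = -1.32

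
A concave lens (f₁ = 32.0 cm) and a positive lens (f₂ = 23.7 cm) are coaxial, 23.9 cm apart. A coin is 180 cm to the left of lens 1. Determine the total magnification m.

m = -0.131

f₁ = −32.0 cm (diverging).
Lens 1: 1/d_i1 = 1/(-32.0) − 1/(180) = -0.03681, so d_i1 = -27.17 cm; m₁ = −d_i1/d_o1 = +0.1509.
d_o2 = 23.9 − (-27.17) = 51.07 cm.
Lens 2: 1/d_i2 = 1/(23.7) − 1/(51.07) = 0.02261, so d_i2 = 44.22 cm; m₂ = −d_i2/d_o2 = -0.8659.
m = m₁·m₂ = (+0.1509)(-0.8659) = -0.131.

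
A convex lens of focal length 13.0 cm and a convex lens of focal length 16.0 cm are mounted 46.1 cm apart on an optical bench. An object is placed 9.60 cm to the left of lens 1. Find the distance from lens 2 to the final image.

Lens 1: 1/d_i1 = 1/f₁ − 1/d_o1 = 1/(13.0) − 1/(9.60) = -0.02724, so d_i1 = -36.71 cm.
The intermediate image is 36.71 cm to the left of lens 1 (virtual), which is 46.1 − (-36.71) = 82.81 cm to the left of lens 2, so d_o2 = +82.81 cm.
Lens 2: 1/d_i2 = 1/f₂ − 1/d_o2 = 1/(16.0) − 1/(82.81) = 0.05042, so d_i2 = 19.8 cm.
The final image is real, 19.8 cm to the right of lens 2 (overall magnification ≈ -0.92).

19.8 cm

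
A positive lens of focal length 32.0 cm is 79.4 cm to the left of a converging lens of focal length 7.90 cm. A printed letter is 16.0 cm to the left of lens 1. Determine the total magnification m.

m = -0.153

Lens 1: 1/d_i1 = 1/(32.0) − 1/(16.0) = -0.03125, so d_i1 = -32.00 cm; m₁ = −d_i1/d_o1 = +2.000.
d_o2 = 79.4 − (-32.00) = 111.4 cm.
Lens 2: 1/d_i2 = 1/(7.90) − 1/(111.4) = 0.1176, so d_i2 = 8.503 cm; m₂ = −d_i2/d_o2 = -0.07633.
m = m₁·m₂ = (+2.000)(-0.07633) = -0.153.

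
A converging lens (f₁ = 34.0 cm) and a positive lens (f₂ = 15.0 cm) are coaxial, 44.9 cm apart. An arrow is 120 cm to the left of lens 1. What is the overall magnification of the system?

m = -0.338

Lens 1: 1/d_i1 = 1/(34.0) − 1/(120) = 0.02108, so d_i1 = 47.44 cm; m₁ = −d_i1/d_o1 = -0.3953.
d_o2 = 44.9 − (47.44) = -2.540 cm (virtual object).
Lens 2: 1/d_i2 = 1/(15.0) − 1/(-2.540) = 0.4604, so d_i2 = 2.172 cm; m₂ = −d_i2/d_o2 = +0.8552.
m = m₁·m₂ = (-0.3953)(+0.8552) = -0.338.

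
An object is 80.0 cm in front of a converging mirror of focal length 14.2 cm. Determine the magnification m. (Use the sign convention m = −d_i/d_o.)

1/d_i = 1/f − 1/d_o = 1/(14.20) − 1/(80.0) = 0.05792, so d_i = 17.26 cm.
m = −d_i/d_o = −(17.26)/(80.0) = -0.216.
The image is real, inverted and reduced, in front of the mirror.

m = -0.216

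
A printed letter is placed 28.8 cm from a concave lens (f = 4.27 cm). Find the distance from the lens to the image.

For a concave lens, f = -4.27 cm.
Thin-lens equation: 1/q = 1/f − 1/p = 1/(-4.270) − 1/(28.8) = -0.2342 − 0.03472 = -0.2689, so q = -3.72 cm.
The image is virtual, upright and reduced, on the same side as the object.

3.72 cm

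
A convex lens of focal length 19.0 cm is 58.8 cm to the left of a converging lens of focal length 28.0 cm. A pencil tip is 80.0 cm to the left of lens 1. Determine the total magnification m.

Lens 1: 1/d_i1 = 1/(19.0) − 1/(80.0) = 0.04013, so d_i1 = 24.92 cm; m₁ = −d_i1/d_o1 = -0.3115.
d_o2 = 58.8 − (24.92) = 33.88 cm.
Lens 2: 1/d_i2 = 1/(28.0) − 1/(33.88) = 0.006198, so d_i2 = 161.3 cm; m₂ = −d_i2/d_o2 = -4.762.
m = m₁·m₂ = (-0.3115)(-4.762) = +1.48.

m = +1.48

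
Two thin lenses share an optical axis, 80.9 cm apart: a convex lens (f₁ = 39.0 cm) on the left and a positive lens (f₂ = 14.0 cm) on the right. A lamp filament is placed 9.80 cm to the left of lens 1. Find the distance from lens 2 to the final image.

Lens 1: 1/d_i1 = 1/f₁ − 1/d_o1 = 1/(39.0) − 1/(9.80) = -0.07640, so d_i1 = -13.09 cm.
The intermediate image is 13.09 cm to the left of lens 1 (virtual), which is 80.9 − (-13.09) = 93.99 cm to the left of lens 2, so d_o2 = +93.99 cm.
Lens 2: 1/d_i2 = 1/f₂ − 1/d_o2 = 1/(14.0) − 1/(93.99) = 0.06079, so d_i2 = 16.5 cm.
The final image is real, 16.5 cm to the right of lens 2 (overall magnification ≈ -0.23).

16.5 cm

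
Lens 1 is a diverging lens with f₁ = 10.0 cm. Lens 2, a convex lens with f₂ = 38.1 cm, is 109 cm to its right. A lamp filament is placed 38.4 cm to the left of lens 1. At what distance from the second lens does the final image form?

Lens 1 is diverging, so f₁ = −10.0 cm.
Lens 1: 1/d_i1 = 1/f₁ − 1/d_o1 = 1/(-10.0) − 1/(38.4) = -0.1260, so d_i1 = -7.934 cm.
The intermediate image is 7.934 cm to the left of lens 1 (virtual), which is 109 − (-7.934) = 116.9 cm to the left of lens 2, so d_o2 = +116.9 cm.
Lens 2: 1/d_i2 = 1/f₂ − 1/d_o2 = 1/(38.1) − 1/(116.9) = 0.01769, so d_i2 = 56.5 cm.
The final image is real, 56.5 cm to the right of lens 2 (overall magnification ≈ -0.100).

56.5 cm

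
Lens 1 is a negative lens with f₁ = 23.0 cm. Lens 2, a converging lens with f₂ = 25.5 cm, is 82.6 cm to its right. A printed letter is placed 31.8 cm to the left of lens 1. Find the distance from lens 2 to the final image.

Lens 1 is diverging, so f₁ = −23.0 cm.
Lens 1: 1/d_i1 = 1/f₁ − 1/d_o1 = 1/(-23.0) − 1/(31.8) = -0.07492, so d_i1 = -13.35 cm.
The intermediate image is 13.35 cm to the left of lens 1 (virtual), which is 82.6 − (-13.35) = 95.95 cm to the left of lens 2, so d_o2 = +95.95 cm.
Lens 2: 1/d_i2 = 1/f₂ − 1/d_o2 = 1/(25.5) − 1/(95.95) = 0.02879, so d_i2 = 34.7 cm.
The final image is real, 34.7 cm to the right of lens 2 (overall magnification ≈ -0.15).

34.7 cm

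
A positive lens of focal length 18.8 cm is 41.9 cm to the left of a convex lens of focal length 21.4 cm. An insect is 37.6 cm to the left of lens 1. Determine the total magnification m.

Lens 1: 1/d_i1 = 1/(18.8) − 1/(37.6) = 0.02660, so d_i1 = 37.60 cm; m₁ = −d_i1/d_o1 = -1.000.
d_o2 = 41.9 − (37.60) = 4.300 cm.
Lens 2: 1/d_i2 = 1/(21.4) − 1/(4.300) = -0.1858, so d_i2 = -5.381 cm; m₂ = −d_i2/d_o2 = +1.251.
m = m₁·m₂ = (-1.000)(+1.251) = -1.25.

m = -1.25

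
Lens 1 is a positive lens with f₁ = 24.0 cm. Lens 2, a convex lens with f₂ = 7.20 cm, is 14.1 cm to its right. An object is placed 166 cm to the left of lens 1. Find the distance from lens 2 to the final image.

Lens 1: 1/d_i1 = 1/f₁ − 1/d_o1 = 1/(24.0) − 1/(166) = 0.03564, so d_i1 = 28.06 cm.
The intermediate image is 28.06 cm to the right of lens 1, which lies 13.96 cm to the right of lens 2 — a virtual object — so d_o2 = −13.96 cm.
Lens 2: 1/d_i2 = 1/f₂ − 1/d_o2 = 1/(7.20) − 1/(-13.96) = 0.2105, so d_i2 = 4.75 cm.
The final image is real, 4.75 cm to the right of lens 2 (overall magnification ≈ -0.058).

4.75 cm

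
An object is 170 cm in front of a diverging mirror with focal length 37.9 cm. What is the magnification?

For a diverging mirror, f = -37.9 cm.
1/d_i = 1/f − 1/d_o = 1/(-37.90) − 1/(170) = -0.03227, so d_i = -30.99 cm.
m = −d_i/d_o = −(-30.99)/(170) = +0.182.
The image is virtual, upright and reduced, behind the mirror.

m = +0.182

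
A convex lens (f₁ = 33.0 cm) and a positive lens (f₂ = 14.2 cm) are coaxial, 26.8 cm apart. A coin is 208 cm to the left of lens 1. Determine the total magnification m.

Lens 1: 1/d_i1 = 1/(33.0) − 1/(208) = 0.02550, so d_i1 = 39.22 cm; m₁ = −d_i1/d_o1 = -0.1886.
d_o2 = 26.8 − (39.22) = -12.42 cm (virtual object).
Lens 2: 1/d_i2 = 1/(14.2) − 1/(-12.42) = 0.1509, so d_i2 = 6.625 cm; m₂ = −d_i2/d_o2 = +0.5334.
m = m₁·m₂ = (-0.1886)(+0.5334) = -0.101.

m = -0.101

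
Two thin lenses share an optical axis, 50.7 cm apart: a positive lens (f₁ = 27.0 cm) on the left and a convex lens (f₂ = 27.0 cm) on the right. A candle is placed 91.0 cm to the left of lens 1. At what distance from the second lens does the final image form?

Lens 1: 1/d_i1 = 1/f₁ − 1/d_o1 = 1/(27.0) − 1/(91.0) = 0.02605, so d_i1 = 38.39 cm.
The intermediate image is 38.39 cm to the right of lens 1, which is 50.7 − (38.39) = 12.31 cm to the left of lens 2, so d_o2 = +12.31 cm.
Lens 2: 1/d_i2 = 1/f₂ − 1/d_o2 = 1/(27.0) − 1/(12.31) = -0.04420, so d_i2 = -22.6 cm.
The final image is virtual, 22.6 cm to the left of lens 2 (overall magnification ≈ -0.78).

22.6 cm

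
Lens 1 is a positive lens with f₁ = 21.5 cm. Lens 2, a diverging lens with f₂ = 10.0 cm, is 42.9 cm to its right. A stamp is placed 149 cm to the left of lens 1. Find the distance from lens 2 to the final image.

6.40 cm

Lens 1: 1/d_i1 = 1/f₁ − 1/d_o1 = 1/(21.5) − 1/(149) = 0.03980, so d_i1 = 25.13 cm.
The intermediate image is 25.13 cm to the right of lens 1, which is 42.9 − (25.13) = 17.77 cm to the left of lens 2, so d_o2 = +17.77 cm.
Lens 2 is diverging, so f₂ = −10.0 cm.
Lens 2: 1/d_i2 = 1/f₂ − 1/d_o2 = 1/(-10.0) − 1/(17.77) = -0.1563, so d_i2 = -6.40 cm.
The final image is virtual, 6.40 cm to the left of lens 2 (overall magnification ≈ -0.061).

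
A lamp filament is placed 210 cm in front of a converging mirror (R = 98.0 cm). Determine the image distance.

63.9 cm

f = R/2 = 98.0/2 = 49.00 cm.
Mirror equation: 1/v = 1/f − 1/u = 1/(49.00) − 1/(210) = 0.02041 − 0.004762 = 0.01565, so v = 63.9 cm.
The image is real, inverted and reduced, in front of the mirror.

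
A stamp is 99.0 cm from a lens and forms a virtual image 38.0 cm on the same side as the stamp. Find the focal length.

f = -61.7 cm (diverging)

Virtual image ⇒ d_i = −38.0 cm.
1/f = 1/d_o + 1/d_i = 1/(99.0) + 1/(-38.0) = -0.01621, so f = -61.7 cm.
Since f is negative, the lens is diverging.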